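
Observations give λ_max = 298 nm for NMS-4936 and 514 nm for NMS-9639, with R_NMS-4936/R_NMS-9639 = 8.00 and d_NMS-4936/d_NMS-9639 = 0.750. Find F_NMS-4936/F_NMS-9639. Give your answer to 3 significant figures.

1.01×10^3

Wien's law: T_NMS-4936/T_NMS-9639 = λ_NMS-9639/λ_NMS-4936 = 514/298 = 1.725.
L_NMS-4936/L_NMS-9639 = (R_NMS-4936/R_NMS-9639)²(T_NMS-4936/T_NMS-9639)⁴ = (8.00)²(1.725)⁴ = 566.5.
F_NMS-4936/F_NMS-9639 = (L_NMS-4936/L_NMS-9639)/(d_NMS-4936/d_NMS-9639)² = 566.5/(0.750)² = 1007.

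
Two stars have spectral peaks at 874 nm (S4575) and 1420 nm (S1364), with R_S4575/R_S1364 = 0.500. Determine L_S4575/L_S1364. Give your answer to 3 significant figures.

Wien's law gives T ∝ 1/λ_max, so T_S4575/T_S1364 = λ_S1364/λ_S4575 = 1420/874 = 1.625.
Then L ∝ R²T⁴ gives L_S4575/L_S1364 = (0.500)² × (1.625)⁴ = 0.2500 × 6.968 = 1.742.

1.74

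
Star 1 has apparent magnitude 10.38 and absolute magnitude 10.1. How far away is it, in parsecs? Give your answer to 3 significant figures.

11.4 pc

m − M = 5 log₁₀(d/10 pc)
10.38 − (10.1) = 0.28 = 5 log₁₀(d/10)
d = 10 × 10^(0.28/5) = 10 × 10^0.056 = 11.38 pc.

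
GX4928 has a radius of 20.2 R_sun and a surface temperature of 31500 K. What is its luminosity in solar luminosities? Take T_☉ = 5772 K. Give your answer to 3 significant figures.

L/L_☉ = (R/R_☉)² (T/T_☉)⁴ = (20.2)² × (31500/5772)⁴
       = 408.0 × (5.457)⁴ = 408.0 × 887.0 = 3.619×10^5.

3.62×10^5 solar luminosities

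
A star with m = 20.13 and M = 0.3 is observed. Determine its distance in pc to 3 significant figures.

9.25×10^4 pc

m − M = 5 log₁₀(d/10 pc)
20.13 − (0.3) = 19.83 = 5 log₁₀(d/10)
d = 10 × 10^(19.83/5) = 10 × 10^3.966 = 9.247×10^4 pc.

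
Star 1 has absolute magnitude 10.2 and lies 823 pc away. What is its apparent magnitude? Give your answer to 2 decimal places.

m = M + 5 log₁₀(d/10 pc) = 10.2 + 5 log₁₀(823/10)
  = 10.2 + 5 × 1.915 = 10.2 + 9.58 = 19.78.

19.78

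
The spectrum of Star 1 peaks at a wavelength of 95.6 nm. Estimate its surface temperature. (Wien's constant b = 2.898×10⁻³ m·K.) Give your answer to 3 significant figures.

3.03×10^4 K

T = b/λ_max = 2.898×10⁻³ / (95.6×10⁻⁹) = 3.031×10^4 K.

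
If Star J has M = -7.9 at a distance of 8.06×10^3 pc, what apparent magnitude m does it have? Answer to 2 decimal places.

m = M + 5 log₁₀(d/10 pc) = -7.9 + 5 log₁₀(8.06×10^3/10)
  = -7.9 + 5 × 2.906 = -7.9 + 14.53 = 6.63.

6.63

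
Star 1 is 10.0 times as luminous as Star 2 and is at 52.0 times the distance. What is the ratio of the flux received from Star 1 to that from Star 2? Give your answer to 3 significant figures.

F = L/(4πd²), so F_1/F_2 = (L_1/L_2) / (d_1/d_2)²
= 10.0 / (52.0)² = 10.0 / 2704 = 0.003698.

0.00370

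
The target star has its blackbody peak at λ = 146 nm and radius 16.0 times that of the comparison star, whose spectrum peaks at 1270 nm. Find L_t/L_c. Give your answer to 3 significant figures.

Wien's law gives T ∝ 1/λ_max, so T_t/T_c = λ_c/λ_t = 1270/146 = 8.699.
Then L ∝ R²T⁴ gives L_t/L_c = (16.0)² × (8.699)⁴ = 256.0 × 5725 = 1.466×10^6.

1.47×10^6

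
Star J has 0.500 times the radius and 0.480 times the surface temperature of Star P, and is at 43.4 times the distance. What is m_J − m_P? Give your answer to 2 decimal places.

L_J/L_P = (0.500)²(0.480)⁴ = 0.01327.
F_J/F_P = (L_J/L_P)/(d_J/d_P)² = 0.01327/1884 = 7.046×10^-6.
m_J − m_P = −2.5 log₁₀(7.046×10^-6) = 12.88.

12.88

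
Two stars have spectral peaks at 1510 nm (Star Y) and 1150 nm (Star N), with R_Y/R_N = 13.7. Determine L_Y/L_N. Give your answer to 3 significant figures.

63.1

Wien's law gives T ∝ 1/λ_max, so T_Y/T_N = λ_N/λ_Y = 1150/1510 = 0.7616.
Then L ∝ R²T⁴ gives L_Y/L_N = (13.7)² × (0.7616)⁴ = 187.7 × 0.3364 = 63.14.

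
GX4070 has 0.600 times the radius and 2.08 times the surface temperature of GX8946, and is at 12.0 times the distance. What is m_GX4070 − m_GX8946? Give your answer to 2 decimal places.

3.32

L_GX4070/L_GX8946 = (0.600)²(2.08)⁴ = 6.738.
F_GX4070/F_GX8946 = (L_GX4070/L_GX8946)/(d_GX4070/d_GX8946)² = 6.738/144.0 = 0.04679.
m_GX4070 − m_GX8946 = −2.5 log₁₀(0.04679) = 3.32.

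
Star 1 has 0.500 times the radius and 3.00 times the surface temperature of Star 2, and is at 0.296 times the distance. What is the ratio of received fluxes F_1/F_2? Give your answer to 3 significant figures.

231

L_1/L_2 = (R_1/R_2)²(T_1/T_2)⁴ = (0.500)² × (3.00)⁴ = 20.25.
F_1/F_2 = (L_1/L_2)/(d_1/d_2)² = 20.25 / (0.296)² = 231.1.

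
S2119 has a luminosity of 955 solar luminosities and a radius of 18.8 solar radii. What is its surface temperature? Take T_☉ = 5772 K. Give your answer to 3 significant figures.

T/T_☉ = (L/L_☉)^(1/4) / (R/R_☉)^(1/2)
T = 5772 × (955)^(1/4) / √(18.8) = 5772 × 5.559 / 4.336 = 7400 K.

7.40×10^3 K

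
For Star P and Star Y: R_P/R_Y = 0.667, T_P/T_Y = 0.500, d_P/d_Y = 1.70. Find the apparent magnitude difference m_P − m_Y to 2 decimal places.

L_P/L_Y = (0.667)²(0.500)⁴ = 0.02781.
F_P/F_Y = (L_P/L_Y)/(d_P/d_Y)² = 0.02781/2.890 = 0.009621.
m_P − m_Y = −2.5 log₁₀(0.009621) = 5.04.

5.04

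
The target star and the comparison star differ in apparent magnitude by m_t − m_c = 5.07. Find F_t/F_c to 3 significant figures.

0.00938

F_t/F_c = 10^(−(m_t − m_c)/2.5) = 10^(-5.07/2.5) = 10^-2.028 = 0.009376.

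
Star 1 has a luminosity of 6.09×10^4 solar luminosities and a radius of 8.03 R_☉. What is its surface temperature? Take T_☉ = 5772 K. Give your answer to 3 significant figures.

T/T_☉ = (L/L_☉)^(1/4) / (R/R_☉)^(1/2)
T = 5772 × (6.09×10^4)^(1/4) / √(8.03) = 5772 × 15.71 / 2.834 = 3.200×10^4 K.

3.20×10^4 K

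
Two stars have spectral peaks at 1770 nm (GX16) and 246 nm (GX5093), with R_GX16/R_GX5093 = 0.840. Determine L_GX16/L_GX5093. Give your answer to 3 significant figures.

2.63×10^-4

Wien's law gives T ∝ 1/λ_max, so T_GX16/T_GX5093 = λ_GX5093/λ_GX16 = 246/1770 = 0.1390.
Then L ∝ R²T⁴ gives L_GX16/L_GX5093 = (0.840)² × (0.1390)⁴ = 0.7056 × 3.731×10^-4 = 2.633×10^-4.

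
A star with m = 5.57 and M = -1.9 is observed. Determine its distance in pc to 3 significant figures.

312 pc

m − M = 5 log₁₀(d/10 pc)
5.57 − (-1.9) = 7.47 = 5 log₁₀(d/10)
d = 10 × 10^(7.47/5) = 10 × 10^1.494 = 311.9 pc.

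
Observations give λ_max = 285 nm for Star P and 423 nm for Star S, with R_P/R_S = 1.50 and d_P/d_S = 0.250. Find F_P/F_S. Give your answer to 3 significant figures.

Wien's law: T_P/T_S = λ_S/λ_P = 423/285 = 1.484.
L_P/L_S = (R_P/R_S)²(T_P/T_S)⁴ = (1.50)²(1.484)⁴ = 10.92.
F_P/F_S = (L_P/L_S)/(d_P/d_S)² = 10.92/(0.250)² = 174.7.

175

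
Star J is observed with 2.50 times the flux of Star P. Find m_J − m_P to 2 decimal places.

m_J − m_P = −2.5 log₁₀(F_J/F_P) = −2.5 log₁₀(2.50) = −2.5 × (0.398) = -0.995.

-0.99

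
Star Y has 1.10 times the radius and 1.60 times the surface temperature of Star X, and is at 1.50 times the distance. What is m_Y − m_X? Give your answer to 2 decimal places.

L_Y/L_X = (1.10)²(1.60)⁴ = 7.930.
F_Y/F_X = (L_Y/L_X)/(d_Y/d_X)² = 7.930/2.250 = 3.524.
m_Y − m_X = −2.5 log₁₀(3.524) = -1.37.

-1.37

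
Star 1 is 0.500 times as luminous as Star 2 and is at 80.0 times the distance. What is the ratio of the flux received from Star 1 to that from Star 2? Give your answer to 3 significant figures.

7.81×10^-5

F = L/(4πd²), so F_1/F_2 = (L_1/L_2) / (d_1/d_2)²
= 0.500 / (80.0)² = 0.500 / 6400 = 7.813×10^-5.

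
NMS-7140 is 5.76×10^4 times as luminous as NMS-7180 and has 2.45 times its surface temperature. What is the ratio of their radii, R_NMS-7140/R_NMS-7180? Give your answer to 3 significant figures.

40.0

L ∝ R²T⁴ gives R ∝ √L / T², so
R_NMS-7140/R_NMS-7180 = √(5.76×10^4) / (2.45)² = 240.0 / 6.003 = 39.98.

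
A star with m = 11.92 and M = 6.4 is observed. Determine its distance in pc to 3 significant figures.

m − M = 5 log₁₀(d/10 pc)
11.92 − (6.4) = 5.52 = 5 log₁₀(d/10)
d = 10 × 10^(5.52/5) = 10 × 10^1.104 = 127.1 pc.

127 pc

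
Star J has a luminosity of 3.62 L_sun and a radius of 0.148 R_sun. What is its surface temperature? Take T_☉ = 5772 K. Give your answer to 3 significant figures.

T/T_☉ = (L/L_☉)^(1/4) / (R/R_☉)^(1/2)
T = 5772 × (3.62)^(1/4) / √(0.148) = 5772 × 1.379 / 0.3847 = 2.070×10^4 K.

2.07×10^4 K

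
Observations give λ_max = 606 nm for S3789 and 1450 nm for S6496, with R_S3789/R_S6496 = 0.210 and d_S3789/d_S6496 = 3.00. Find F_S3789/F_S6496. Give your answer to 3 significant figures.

0.161

Wien's law: T_S3789/T_S6496 = λ_S6496/λ_S3789 = 1450/606 = 2.393.
L_S3789/L_S6496 = (R_S3789/R_S6496)²(T_S3789/T_S6496)⁴ = (0.210)²(2.393)⁴ = 1.446.
F_S3789/F_S6496 = (L_S3789/L_S6496)/(d_S3789/d_S6496)² = 1.446/(3.00)² = 0.1606.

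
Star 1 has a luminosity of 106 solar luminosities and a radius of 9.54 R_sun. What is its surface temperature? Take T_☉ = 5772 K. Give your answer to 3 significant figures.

6.00×10^3 K

T/T_☉ = (L/L_☉)^(1/4) / (R/R_☉)^(1/2)
T = 5772 × (106)^(1/4) / √(9.54) = 5772 × 3.209 / 3.089 = 5996 K.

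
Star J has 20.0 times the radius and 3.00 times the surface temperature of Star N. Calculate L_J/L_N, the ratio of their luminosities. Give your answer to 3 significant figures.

From the Stefan–Boltzmann law, L ∝ R²T⁴, so
L_J/L_N = (R_J/R_N)² (T_J/T_N)⁴ = (20.0)² × (3.00)⁴ = 400.0 × 81.00 = 3.240×10^4.

3.24×10^4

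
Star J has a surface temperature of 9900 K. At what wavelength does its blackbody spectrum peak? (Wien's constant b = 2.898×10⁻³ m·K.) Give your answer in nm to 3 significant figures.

293 nm

λ_max = b/T = 2.898×10⁻³ / 9900 = 2.93×10^-7 m = 292.7 nm.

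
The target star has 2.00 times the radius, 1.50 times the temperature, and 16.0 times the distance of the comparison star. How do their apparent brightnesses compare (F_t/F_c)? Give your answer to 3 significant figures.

0.0791

L_t/L_c = (R_t/R_c)²(T_t/T_c)⁴ = (2.00)² × (1.50)⁴ = 20.25.
F_t/F_c = (L_t/L_c)/(d_t/d_c)² = 20.25 / (16.0)² = 0.07910.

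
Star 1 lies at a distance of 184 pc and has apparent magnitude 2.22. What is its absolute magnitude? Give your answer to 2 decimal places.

M = m − 5 log₁₀(d/10 pc) = 2.22 − 5 log₁₀(184/10)
  = 2.22 − 5 × 1.265 = 2.22 − 6.32 = -4.10.

-4.10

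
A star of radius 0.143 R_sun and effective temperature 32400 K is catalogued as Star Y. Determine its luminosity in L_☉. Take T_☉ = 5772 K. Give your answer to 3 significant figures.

L/L_☉ = (R/R_☉)² (T/T_☉)⁴ = (0.143)² × (32400/5772)⁴
       = 0.02045 × (5.613)⁴ = 0.02045 × 992.8 = 20.30.

20.3 L_☉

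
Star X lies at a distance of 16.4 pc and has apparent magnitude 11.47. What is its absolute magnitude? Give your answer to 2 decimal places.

10.40

M = m − 5 log₁₀(d/10 pc) = 11.47 − 5 log₁₀(16.4/10)
  = 11.47 − 5 × 0.215 = 11.47 − 1.07 = 10.40.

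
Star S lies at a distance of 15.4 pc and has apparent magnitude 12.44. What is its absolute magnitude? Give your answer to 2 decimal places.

M = m − 5 log₁₀(d/10 pc) = 12.44 − 5 log₁₀(15.4/10)
  = 12.44 − 5 × 0.188 = 12.44 − 0.94 = 11.50.

11.50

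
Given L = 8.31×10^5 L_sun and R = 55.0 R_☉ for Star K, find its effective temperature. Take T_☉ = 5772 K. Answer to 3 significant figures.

2.35×10^4 K

T/T_☉ = (L/L_☉)^(1/4) / (R/R_☉)^(1/2)
T = 5772 × (8.31×10^5)^(1/4) / √(55.0) = 5772 × 30.19 / 7.416 = 2.350×10^4 K.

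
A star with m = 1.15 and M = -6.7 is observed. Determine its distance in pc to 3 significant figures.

m − M = 5 log₁₀(d/10 pc)
1.15 − (-6.7) = 7.85 = 5 log₁₀(d/10)
d = 10 × 10^(7.85/5) = 10 × 10^1.570 = 371.5 pc.

372 pc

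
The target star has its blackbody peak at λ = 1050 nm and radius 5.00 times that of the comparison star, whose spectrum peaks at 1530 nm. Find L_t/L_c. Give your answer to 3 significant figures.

Wien's law gives T ∝ 1/λ_max, so T_t/T_c = λ_c/λ_t = 1530/1050 = 1.457.
Then L ∝ R²T⁴ gives L_t/L_c = (5.00)² × (1.457)⁴ = 25.00 × 4.508 = 112.7.

113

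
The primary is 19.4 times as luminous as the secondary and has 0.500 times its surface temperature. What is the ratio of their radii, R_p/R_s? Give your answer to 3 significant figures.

17.6

L ∝ R²T⁴ gives R ∝ √L / T², so
R_p/R_s = √(19.4) / (0.500)² = 4.405 / 0.2500 = 17.62.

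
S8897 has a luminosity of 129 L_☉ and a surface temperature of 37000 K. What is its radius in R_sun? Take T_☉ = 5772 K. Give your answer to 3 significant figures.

0.276 R_sun

R/R_☉ = √(L/L_☉) / (T/T_☉)² = √(129) / (6.410)²
       = 11.36 / 41.09 = 0.2764.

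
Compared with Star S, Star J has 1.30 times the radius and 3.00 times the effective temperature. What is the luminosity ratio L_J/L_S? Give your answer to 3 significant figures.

137

From the Stefan–Boltzmann law, L ∝ R²T⁴, so
L_J/L_S = (R_J/R_S)² (T_J/T_S)⁴ = (1.30)² × (3.00)⁴ = 1.690 × 81.00 = 136.9.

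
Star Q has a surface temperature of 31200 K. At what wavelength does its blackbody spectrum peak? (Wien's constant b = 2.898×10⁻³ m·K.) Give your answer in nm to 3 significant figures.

λ_max = b/T = 2.898×10⁻³ / 31200 = 9.29×10^-8 m = 92.88 nm.

92.9 nm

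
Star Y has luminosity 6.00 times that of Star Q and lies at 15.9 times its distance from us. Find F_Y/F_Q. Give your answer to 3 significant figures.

F = L/(4πd²), so F_Y/F_Q = (L_Y/L_Q) / (d_Y/d_Q)²
= 6.00 / (15.9)² = 6.00 / 252.8 = 0.02373.

0.0237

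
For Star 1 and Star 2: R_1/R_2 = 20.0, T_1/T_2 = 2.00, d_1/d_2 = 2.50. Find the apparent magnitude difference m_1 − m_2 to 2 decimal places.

L_1/L_2 = (20.0)²(2.00)⁴ = 6400.
F_1/F_2 = (L_1/L_2)/(d_1/d_2)² = 6400/6.250 = 1024.
m_1 − m_2 = −2.5 log₁₀(1024) = -7.53.

-7.53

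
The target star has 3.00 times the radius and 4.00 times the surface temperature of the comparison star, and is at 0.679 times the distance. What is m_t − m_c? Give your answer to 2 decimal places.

-9.25

L_t/L_c = (3.00)²(4.00)⁴ = 2304.
F_t/F_c = (L_t/L_c)/(d_t/d_c)² = 2304/0.4610 = 4997.
m_t − m_c = −2.5 log₁₀(4997) = -9.25.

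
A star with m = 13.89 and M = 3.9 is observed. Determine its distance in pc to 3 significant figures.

m − M = 5 log₁₀(d/10 pc)
13.89 − (3.9) = 9.99 = 5 log₁₀(d/10)
d = 10 × 10^(9.99/5) = 10 × 10^1.998 = 995.4 pc.

995 pc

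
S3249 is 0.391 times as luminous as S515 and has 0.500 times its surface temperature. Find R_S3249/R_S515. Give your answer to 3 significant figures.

2.50

L ∝ R²T⁴ gives R ∝ √L / T², so
R_S3249/R_S515 = √(0.391) / (0.500)² = 0.6253 / 0.2500 = 2.501.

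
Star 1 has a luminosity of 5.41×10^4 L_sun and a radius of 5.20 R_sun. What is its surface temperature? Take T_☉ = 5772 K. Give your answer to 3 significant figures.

T/T_☉ = (L/L_☉)^(1/4) / (R/R_☉)^(1/2)
T = 5772 × (5.41×10^4)^(1/4) / √(5.20) = 5772 × 15.25 / 2.280 = 3.860×10^4 K.

3.86×10^4 K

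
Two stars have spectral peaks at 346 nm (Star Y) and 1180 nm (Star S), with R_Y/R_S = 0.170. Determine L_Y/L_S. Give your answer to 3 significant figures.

3.91

Wien's law gives T ∝ 1/λ_max, so T_Y/T_S = λ_S/λ_Y = 1180/346 = 3.410.
Then L ∝ R²T⁴ gives L_Y/L_S = (0.170)² × (3.410)⁴ = 0.02890 × 135.3 = 3.910.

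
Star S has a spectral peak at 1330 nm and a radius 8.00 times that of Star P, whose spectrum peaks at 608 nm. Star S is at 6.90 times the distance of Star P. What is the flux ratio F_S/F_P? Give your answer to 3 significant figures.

Wien's law: T_S/T_P = λ_P/λ_S = 608/1330 = 0.4571.
L_S/L_P = (R_S/R_P)²(T_S/T_P)⁴ = (8.00)²(0.4571)⁴ = 2.795.
F_S/F_P = (L_S/L_P)/(d_S/d_P)² = 2.795/(6.90)² = 0.05871.

0.0587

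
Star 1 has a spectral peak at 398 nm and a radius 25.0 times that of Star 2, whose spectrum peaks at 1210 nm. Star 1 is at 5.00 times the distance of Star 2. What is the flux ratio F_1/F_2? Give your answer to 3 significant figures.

2.14×10^3

Wien's law: T_1/T_2 = λ_2/λ_1 = 1210/398 = 3.040.
L_1/L_2 = (R_1/R_2)²(T_1/T_2)⁴ = (25.0)²(3.040)⁴ = 5.339×10^4.
F_1/F_2 = (L_1/L_2)/(d_1/d_2)² = 5.339×10^4/(5.00)² = 2136.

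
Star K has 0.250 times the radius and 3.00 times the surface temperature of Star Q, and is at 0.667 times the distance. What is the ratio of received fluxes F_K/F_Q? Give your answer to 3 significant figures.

L_K/L_Q = (R_K/R_Q)²(T_K/T_Q)⁴ = (0.250)² × (3.00)⁴ = 5.062.
F_K/F_Q = (L_K/L_Q)/(d_K/d_Q)² = 5.062 / (0.667)² = 11.38.

11.4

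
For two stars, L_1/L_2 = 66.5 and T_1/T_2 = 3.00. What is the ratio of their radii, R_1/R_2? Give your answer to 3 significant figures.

L ∝ R²T⁴ gives R ∝ √L / T², so
R_1/R_2 = √(66.5) / (3.00)² = 8.155 / 9.000 = 0.9061.

0.906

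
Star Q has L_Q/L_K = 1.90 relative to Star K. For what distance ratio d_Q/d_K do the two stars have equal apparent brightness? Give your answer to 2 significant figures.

1.4

Equal flux requires L_Q/d_Q² = L_K/d_K², so d_Q/d_K = √(L_Q/L_K)
= √(1.90) = 1.378.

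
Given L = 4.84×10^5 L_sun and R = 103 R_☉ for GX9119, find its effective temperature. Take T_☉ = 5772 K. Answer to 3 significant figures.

T/T_☉ = (L/L_☉)^(1/4) / (R/R_☉)^(1/2)
T = 5772 × (4.84×10^5)^(1/4) / √(103) = 5772 × 26.38 / 10.15 = 1.500×10^4 K.

1.50×10^4 K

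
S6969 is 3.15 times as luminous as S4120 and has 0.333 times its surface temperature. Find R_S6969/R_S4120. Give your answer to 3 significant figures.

L ∝ R²T⁴ gives R ∝ √L / T², so
R_S6969/R_S4120 = √(3.15) / (0.333)² = 1.775 / 0.1109 = 16.01.

16.0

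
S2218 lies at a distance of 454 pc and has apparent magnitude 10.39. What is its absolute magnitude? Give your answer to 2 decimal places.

2.10

M = m − 5 log₁₀(d/10 pc) = 10.39 − 5 log₁₀(454/10)
  = 10.39 − 5 × 1.657 = 10.39 − 8.29 = 2.10.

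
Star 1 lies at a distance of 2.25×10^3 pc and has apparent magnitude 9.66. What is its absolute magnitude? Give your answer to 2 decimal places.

-2.10

M = m − 5 log₁₀(d/10 pc) = 9.66 − 5 log₁₀(2.25×10^3/10)
  = 9.66 − 5 × 2.352 = 9.66 − 11.76 = -2.10.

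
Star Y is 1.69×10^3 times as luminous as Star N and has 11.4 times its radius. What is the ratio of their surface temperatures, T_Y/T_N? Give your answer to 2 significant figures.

L ∝ R²T⁴ gives T ∝ (L/R²)^(1/4), so
T_Y/T_N = (1.69×10^3 / 11.4²)^(1/4) = (13.00)^(1/4) = 1.899.

1.9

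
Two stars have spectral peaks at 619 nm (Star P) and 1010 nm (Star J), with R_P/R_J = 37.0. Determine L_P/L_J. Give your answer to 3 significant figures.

Wien's law gives T ∝ 1/λ_max, so T_P/T_J = λ_J/λ_P = 1010/619 = 1.632.
Then L ∝ R²T⁴ gives L_P/L_J = (37.0)² × (1.632)⁴ = 1369 × 7.088 = 9703.

9.70×10^3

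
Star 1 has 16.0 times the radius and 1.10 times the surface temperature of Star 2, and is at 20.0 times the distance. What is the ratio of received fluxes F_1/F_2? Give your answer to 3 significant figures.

0.937

L_1/L_2 = (R_1/R_2)²(T_1/T_2)⁴ = (16.0)² × (1.10)⁴ = 374.8.
F_1/F_2 = (L_1/L_2)/(d_1/d_2)² = 374.8 / (20.0)² = 0.9370.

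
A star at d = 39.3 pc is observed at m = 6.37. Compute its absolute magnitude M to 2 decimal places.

3.40

M = m − 5 log₁₀(d/10 pc) = 6.37 − 5 log₁₀(39.3/10)
  = 6.37 − 5 × 0.594 = 6.37 − 2.97 = 3.40.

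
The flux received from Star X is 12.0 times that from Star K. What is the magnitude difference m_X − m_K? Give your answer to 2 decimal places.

m_X − m_K = −2.5 log₁₀(F_X/F_K) = −2.5 log₁₀(12.0) = −2.5 × (1.079) = -2.698.

-2.70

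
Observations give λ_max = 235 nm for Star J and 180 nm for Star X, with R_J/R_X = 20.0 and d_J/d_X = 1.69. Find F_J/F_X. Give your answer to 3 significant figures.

Wien's law: T_J/T_X = λ_X/λ_J = 180/235 = 0.7660.
L_J/L_X = (R_J/R_X)²(T_J/T_X)⁴ = (20.0)²(0.7660)⁴ = 137.7.
F_J/F_X = (L_J/L_X)/(d_J/d_X)² = 137.7/(1.69)² = 48.21.

48.2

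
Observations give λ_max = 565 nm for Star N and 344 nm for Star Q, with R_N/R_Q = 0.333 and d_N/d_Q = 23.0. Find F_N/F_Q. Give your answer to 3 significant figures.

Wien's law: T_N/T_Q = λ_Q/λ_N = 344/565 = 0.6088.
L_N/L_Q = (R_N/R_Q)²(T_N/T_Q)⁴ = (0.333)²(0.6088)⁴ = 0.01524.
F_N/F_Q = (L_N/L_Q)/(d_N/d_Q)² = 0.01524/(23.0)² = 2.881×10^-5.

2.88×10^-5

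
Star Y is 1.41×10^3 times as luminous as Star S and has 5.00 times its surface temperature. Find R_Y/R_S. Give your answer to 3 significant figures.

L ∝ R²T⁴ gives R ∝ √L / T², so
R_Y/R_S = √(1.41×10^3) / (5.00)² = 37.55 / 25.00 = 1.502.

1.50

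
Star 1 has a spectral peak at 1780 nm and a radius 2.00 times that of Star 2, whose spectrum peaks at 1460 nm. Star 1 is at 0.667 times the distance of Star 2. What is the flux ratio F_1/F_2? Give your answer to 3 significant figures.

4.07

Wien's law: T_1/T_2 = λ_2/λ_1 = 1460/1780 = 0.8202.
L_1/L_2 = (R_1/R_2)²(T_1/T_2)⁴ = (2.00)²(0.8202)⁴ = 1.810.
F_1/F_2 = (L_1/L_2)/(d_1/d_2)² = 1.810/(0.667)² = 4.069.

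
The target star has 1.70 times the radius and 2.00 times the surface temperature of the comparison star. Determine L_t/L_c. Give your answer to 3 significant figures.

From the Stefan–Boltzmann law, L ∝ R²T⁴, so
L_t/L_c = (R_t/R_c)² (T_t/T_c)⁴ = (1.70)² × (2.00)⁴ = 2.890 × 16.00 = 46.24.

46.2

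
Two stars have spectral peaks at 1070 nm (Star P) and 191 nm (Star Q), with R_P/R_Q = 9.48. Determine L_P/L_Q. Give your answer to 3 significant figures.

0.0912

Wien's law gives T ∝ 1/λ_max, so T_P/T_Q = λ_Q/λ_P = 191/1070 = 0.1785.
Then L ∝ R²T⁴ gives L_P/L_Q = (9.48)² × (0.1785)⁴ = 89.87 × 0.001015 = 0.09125.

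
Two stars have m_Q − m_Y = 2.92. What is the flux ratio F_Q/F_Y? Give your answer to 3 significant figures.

0.0679

F_Q/F_Y = 10^(−(m_Q − m_Y)/2.5) = 10^(-2.92/2.5) = 10^-1.168 = 0.06792.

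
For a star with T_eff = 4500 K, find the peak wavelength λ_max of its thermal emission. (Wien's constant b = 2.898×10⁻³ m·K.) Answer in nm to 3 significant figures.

644 nm

λ_max = b/T = 2.898×10⁻³ / 4500 = 6.44×10^-7 m = 644.0 nm.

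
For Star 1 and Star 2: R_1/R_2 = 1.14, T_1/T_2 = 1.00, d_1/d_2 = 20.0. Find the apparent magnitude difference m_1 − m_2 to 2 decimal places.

6.22

L_1/L_2 = (1.14)²(1.00)⁴ = 1.300.
F_1/F_2 = (L_1/L_2)/(d_1/d_2)² = 1.300/400.0 = 0.003249.
m_1 − m_2 = −2.5 log₁₀(0.003249) = 6.22.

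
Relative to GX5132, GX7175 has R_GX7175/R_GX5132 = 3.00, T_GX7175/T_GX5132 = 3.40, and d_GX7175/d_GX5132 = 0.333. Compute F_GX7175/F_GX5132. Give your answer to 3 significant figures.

L_GX7175/L_GX5132 = (R_GX7175/R_GX5132)²(T_GX7175/T_GX5132)⁴ = (3.00)² × (3.40)⁴ = 1203.
F_GX7175/F_GX5132 = (L_GX7175/L_GX5132)/(d_GX7175/d_GX5132)² = 1203 / (0.333)² = 1.085×10^4.

1.08×10^4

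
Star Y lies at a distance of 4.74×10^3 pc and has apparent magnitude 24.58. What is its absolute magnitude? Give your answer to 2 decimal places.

M = m − 5 log₁₀(d/10 pc) = 24.58 − 5 log₁₀(4.74×10^3/10)
  = 24.58 − 5 × 2.676 = 24.58 − 13.38 = 11.20.

11.20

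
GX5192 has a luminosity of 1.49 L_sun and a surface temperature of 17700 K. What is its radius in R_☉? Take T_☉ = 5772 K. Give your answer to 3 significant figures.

R/R_☉ = √(L/L_☉) / (T/T_☉)² = √(1.49) / (3.067)²
       = 1.221 / 9.404 = 0.1298.

0.130 R_☉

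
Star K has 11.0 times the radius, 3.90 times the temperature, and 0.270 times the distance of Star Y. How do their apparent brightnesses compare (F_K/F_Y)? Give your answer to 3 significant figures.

3.84×10^5

L_K/L_Y = (R_K/R_Y)²(T_K/T_Y)⁴ = (11.0)² × (3.90)⁴ = 2.799×10^4.
F_K/F_Y = (L_K/L_Y)/(d_K/d_Y)² = 2.799×10^4 / (0.270)² = 3.840×10^5.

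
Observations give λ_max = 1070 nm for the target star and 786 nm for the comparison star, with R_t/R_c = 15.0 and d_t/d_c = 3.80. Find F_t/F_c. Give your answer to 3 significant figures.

4.54

Wien's law: T_t/T_c = λ_c/λ_t = 786/1070 = 0.7346.
L_t/L_c = (R_t/R_c)²(T_t/T_c)⁴ = (15.0)²(0.7346)⁴ = 65.51.
F_t/F_c = (L_t/L_c)/(d_t/d_c)² = 65.51/(3.80)² = 4.537.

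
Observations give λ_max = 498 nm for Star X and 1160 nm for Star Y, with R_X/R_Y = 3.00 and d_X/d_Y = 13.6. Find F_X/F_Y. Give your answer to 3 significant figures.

Wien's law: T_X/T_Y = λ_Y/λ_X = 1160/498 = 2.329.
L_X/L_Y = (R_X/R_Y)²(T_X/T_Y)⁴ = (3.00)²(2.329)⁴ = 264.9.
F_X/F_Y = (L_X/L_Y)/(d_X/d_Y)² = 264.9/(13.6)² = 1.432.

1.43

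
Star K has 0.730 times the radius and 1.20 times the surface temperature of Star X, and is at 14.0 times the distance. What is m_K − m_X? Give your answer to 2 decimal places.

L_K/L_X = (0.730)²(1.20)⁴ = 1.105.
F_K/F_X = (L_K/L_X)/(d_K/d_X)² = 1.105/196.0 = 0.005638.
m_K − m_X = −2.5 log₁₀(0.005638) = 5.62.

5.62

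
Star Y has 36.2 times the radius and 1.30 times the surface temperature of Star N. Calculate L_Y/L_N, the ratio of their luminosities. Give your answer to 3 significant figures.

From the Stefan–Boltzmann law, L ∝ R²T⁴, so
L_Y/L_N = (R_Y/R_N)² (T_Y/T_N)⁴ = (36.2)² × (1.30)⁴ = 1310 × 2.856 = 3743.

3.74×10^3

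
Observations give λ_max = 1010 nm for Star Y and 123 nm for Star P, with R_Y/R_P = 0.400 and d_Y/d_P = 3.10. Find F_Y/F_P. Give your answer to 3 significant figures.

3.66×10^-6

Wien's law: T_Y/T_P = λ_P/λ_Y = 123/1010 = 0.1218.
L_Y/L_P = (R_Y/R_P)²(T_Y/T_P)⁴ = (0.400)²(0.1218)⁴ = 3.519×10^-5.
F_Y/F_P = (L_Y/L_P)/(d_Y/d_P)² = 3.519×10^-5/(3.10)² = 3.662×10^-6.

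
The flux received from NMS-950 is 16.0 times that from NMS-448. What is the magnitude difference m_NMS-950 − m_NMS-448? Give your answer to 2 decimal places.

m_NMS-950 − m_NMS-448 = −2.5 log₁₀(F_NMS-950/F_NMS-448) = −2.5 log₁₀(16.0) = −2.5 × (1.204) = -3.010.

-3.01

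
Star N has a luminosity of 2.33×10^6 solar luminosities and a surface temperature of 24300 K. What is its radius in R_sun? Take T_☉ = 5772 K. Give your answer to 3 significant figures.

86.1 R_sun

R/R_☉ = √(L/L_☉) / (T/T_☉)² = √(2.33×10^6) / (4.210)²
       = 1526 / 17.72 = 86.12.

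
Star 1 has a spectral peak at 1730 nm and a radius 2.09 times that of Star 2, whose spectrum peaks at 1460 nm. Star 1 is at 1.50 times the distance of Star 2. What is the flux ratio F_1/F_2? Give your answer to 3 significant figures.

Wien's law: T_1/T_2 = λ_2/λ_1 = 1460/1730 = 0.8439.
L_1/L_2 = (R_1/R_2)²(T_1/T_2)⁴ = (2.09)²(0.8439)⁴ = 2.216.
F_1/F_2 = (L_1/L_2)/(d_1/d_2)² = 2.216/(1.50)² = 0.9848.

0.985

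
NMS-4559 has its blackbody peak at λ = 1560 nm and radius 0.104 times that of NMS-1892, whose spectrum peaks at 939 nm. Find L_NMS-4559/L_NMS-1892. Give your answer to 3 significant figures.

0.00142

Wien's law gives T ∝ 1/λ_max, so T_NMS-4559/T_NMS-1892 = λ_NMS-1892/λ_NMS-4559 = 939/1560 = 0.6019.
Then L ∝ R²T⁴ gives L_NMS-4559/L_NMS-1892 = (0.104)² × (0.6019)⁴ = 0.01082 × 0.1313 = 0.001420.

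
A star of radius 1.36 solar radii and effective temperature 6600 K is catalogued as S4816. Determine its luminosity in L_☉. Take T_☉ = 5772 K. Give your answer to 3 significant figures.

3.16 L_☉

L/L_☉ = (R/R_☉)² (T/T_☉)⁴ = (1.36)² × (6600/5772)⁴
       = 1.850 × (1.143)⁴ = 1.850 × 1.710 = 3.162.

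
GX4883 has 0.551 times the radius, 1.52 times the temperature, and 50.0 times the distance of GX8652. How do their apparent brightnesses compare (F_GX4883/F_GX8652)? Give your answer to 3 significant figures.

L_GX4883/L_GX8652 = (R_GX4883/R_GX8652)²(T_GX4883/T_GX8652)⁴ = (0.551)² × (1.52)⁴ = 1.621.
F_GX4883/F_GX8652 = (L_GX4883/L_GX8652)/(d_GX4883/d_GX8652)² = 1.621 / (50.0)² = 6.482×10^-4.

6.48×10^-4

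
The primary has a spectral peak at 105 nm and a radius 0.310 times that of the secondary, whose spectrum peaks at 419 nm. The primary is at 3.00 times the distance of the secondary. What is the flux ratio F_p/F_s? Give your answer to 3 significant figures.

2.71

Wien's law: T_p/T_s = λ_s/λ_p = 419/105 = 3.990.
L_p/L_s = (R_p/R_s)²(T_p/T_s)⁴ = (0.310)²(3.990)⁴ = 24.37.
F_p/F_s = (L_p/L_s)/(d_p/d_s)² = 24.37/(3.00)² = 2.708.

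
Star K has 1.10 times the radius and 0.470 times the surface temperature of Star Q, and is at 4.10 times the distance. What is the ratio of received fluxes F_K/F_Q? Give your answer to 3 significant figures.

L_K/L_Q = (R_K/R_Q)²(T_K/T_Q)⁴ = (1.10)² × (0.470)⁴ = 0.05904.
F_K/F_Q = (L_K/L_Q)/(d_K/d_Q)² = 0.05904 / (4.10)² = 0.003512.

0.00351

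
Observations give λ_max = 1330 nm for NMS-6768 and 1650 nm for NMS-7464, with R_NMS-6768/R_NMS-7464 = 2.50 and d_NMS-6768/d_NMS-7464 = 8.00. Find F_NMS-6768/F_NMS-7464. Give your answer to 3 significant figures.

0.231

Wien's law: T_NMS-6768/T_NMS-7464 = λ_NMS-7464/λ_NMS-6768 = 1650/1330 = 1.241.
L_NMS-6768/L_NMS-7464 = (R_NMS-6768/R_NMS-7464)²(T_NMS-6768/T_NMS-7464)⁴ = (2.50)²(1.241)⁴ = 14.81.
F_NMS-6768/F_NMS-7464 = (L_NMS-6768/L_NMS-7464)/(d_NMS-6768/d_NMS-7464)² = 14.81/(8.00)² = 0.2313.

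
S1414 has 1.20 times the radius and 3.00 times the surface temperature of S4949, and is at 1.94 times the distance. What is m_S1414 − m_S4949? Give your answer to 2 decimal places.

-3.73

L_S1414/L_S4949 = (1.20)²(3.00)⁴ = 116.6.
F_S1414/F_S4949 = (L_S1414/L_S4949)/(d_S1414/d_S4949)² = 116.6/3.764 = 30.99.
m_S1414 − m_S4949 = −2.5 log₁₀(30.99) = -3.73.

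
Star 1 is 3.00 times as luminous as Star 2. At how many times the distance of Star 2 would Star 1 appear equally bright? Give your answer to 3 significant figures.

1.73

Equal flux requires L_1/d_1² = L_2/d_2², so d_1/d_2 = √(L_1/L_2)
= √(3.00) = 1.732.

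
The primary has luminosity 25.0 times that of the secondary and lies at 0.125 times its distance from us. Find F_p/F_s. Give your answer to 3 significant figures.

1.60×10^3

F = L/(4πd²), so F_p/F_s = (L_p/L_s) / (d_p/d_s)²
= 25.0 / (0.125)² = 25.0 / 0.01562 = 1600.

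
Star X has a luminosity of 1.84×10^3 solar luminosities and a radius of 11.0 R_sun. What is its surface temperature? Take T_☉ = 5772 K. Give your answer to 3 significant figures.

T/T_☉ = (L/L_☉)^(1/4) / (R/R_☉)^(1/2)
T = 5772 × (1.84×10^3)^(1/4) / √(11.0) = 5772 × 6.549 / 3.317 = 1.140×10^4 K.

1.14×10^4 K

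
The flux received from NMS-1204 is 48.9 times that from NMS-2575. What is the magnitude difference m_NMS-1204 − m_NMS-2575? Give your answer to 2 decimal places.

m_NMS-1204 − m_NMS-2575 = −2.5 log₁₀(F_NMS-1204/F_NMS-2575) = −2.5 log₁₀(48.9) = −2.5 × (1.689) = -4.223.

-4.22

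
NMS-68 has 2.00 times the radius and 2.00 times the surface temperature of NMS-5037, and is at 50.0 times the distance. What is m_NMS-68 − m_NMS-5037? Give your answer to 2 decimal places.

L_NMS-68/L_NMS-5037 = (2.00)²(2.00)⁴ = 64.00.
F_NMS-68/F_NMS-5037 = (L_NMS-68/L_NMS-5037)/(d_NMS-68/d_NMS-5037)² = 64.00/2500 = 0.02560.
m_NMS-68 − m_NMS-5037 = −2.5 log₁₀(0.02560) = 3.98.

3.98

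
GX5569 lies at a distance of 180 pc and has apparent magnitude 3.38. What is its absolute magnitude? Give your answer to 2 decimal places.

-2.90

M = m − 5 log₁₀(d/10 pc) = 3.38 − 5 log₁₀(180/10)
  = 3.38 − 5 × 1.255 = 3.38 − 6.28 = -2.90.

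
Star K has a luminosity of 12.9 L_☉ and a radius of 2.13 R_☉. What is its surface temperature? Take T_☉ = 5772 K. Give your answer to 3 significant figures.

T/T_☉ = (L/L_☉)^(1/4) / (R/R_☉)^(1/2)
T = 5772 × (12.9)^(1/4) / √(2.13) = 5772 × 1.895 / 1.459 = 7495 K.

7.50×10^3 K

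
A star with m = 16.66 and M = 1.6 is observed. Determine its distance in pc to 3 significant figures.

m − M = 5 log₁₀(d/10 pc)
16.66 − (1.6) = 15.06 = 5 log₁₀(d/10)
d = 10 × 10^(15.06/5) = 10 × 10^3.012 = 1.028×10^4 pc.

1.03×10^4 pc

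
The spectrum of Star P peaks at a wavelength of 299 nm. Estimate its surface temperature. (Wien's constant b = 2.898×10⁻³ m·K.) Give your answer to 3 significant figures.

T = b/λ_max = 2.898×10⁻³ / (299×10⁻⁹) = 9692 K.

9.69×10^3 K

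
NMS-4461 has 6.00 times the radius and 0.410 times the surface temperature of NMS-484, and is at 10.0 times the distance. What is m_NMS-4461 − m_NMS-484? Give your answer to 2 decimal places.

L_NMS-4461/L_NMS-484 = (6.00)²(0.410)⁴ = 1.017.
F_NMS-4461/F_NMS-484 = (L_NMS-4461/L_NMS-484)/(d_NMS-4461/d_NMS-484)² = 1.017/100.0 = 0.01017.
m_NMS-4461 − m_NMS-484 = −2.5 log₁₀(0.01017) = 4.98.

4.98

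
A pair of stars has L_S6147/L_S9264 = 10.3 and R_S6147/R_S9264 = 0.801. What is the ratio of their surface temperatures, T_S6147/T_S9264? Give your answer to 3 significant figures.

L ∝ R²T⁴ gives T ∝ (L/R²)^(1/4), so
T_S6147/T_S9264 = (10.3 / 0.801²)^(1/4) = (16.05)^(1/4) = 2.002.

2.00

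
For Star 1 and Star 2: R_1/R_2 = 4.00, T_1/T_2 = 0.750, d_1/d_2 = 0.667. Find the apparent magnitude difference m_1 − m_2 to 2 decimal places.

L_1/L_2 = (4.00)²(0.750)⁴ = 5.062.
F_1/F_2 = (L_1/L_2)/(d_1/d_2)² = 5.062/0.4449 = 11.38.
m_1 − m_2 = −2.5 log₁₀(11.38) = -2.64.

-2.64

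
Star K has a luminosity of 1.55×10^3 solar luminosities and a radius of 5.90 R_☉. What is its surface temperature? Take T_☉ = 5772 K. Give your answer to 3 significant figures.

T/T_☉ = (L/L_☉)^(1/4) / (R/R_☉)^(1/2)
T = 5772 × (1.55×10^3)^(1/4) / √(5.90) = 5772 × 6.275 / 2.429 = 1.491×10^4 K.

1.49×10^4 K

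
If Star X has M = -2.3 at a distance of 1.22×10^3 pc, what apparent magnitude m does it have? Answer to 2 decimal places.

8.13

m = M + 5 log₁₀(d/10 pc) = -2.3 + 5 log₁₀(1.22×10^3/10)
  = -2.3 + 5 × 2.086 = -2.3 + 10.43 = 8.13.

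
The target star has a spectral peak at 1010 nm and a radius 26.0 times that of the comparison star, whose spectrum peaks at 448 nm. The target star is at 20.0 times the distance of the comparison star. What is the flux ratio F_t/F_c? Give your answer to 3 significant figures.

0.0654

Wien's law: T_t/T_c = λ_c/λ_t = 448/1010 = 0.4436.
L_t/L_c = (R_t/R_c)²(T_t/T_c)⁴ = (26.0)²(0.4436)⁴ = 26.17.
F_t/F_c = (L_t/L_c)/(d_t/d_c)² = 26.17/(20.0)² = 0.06542.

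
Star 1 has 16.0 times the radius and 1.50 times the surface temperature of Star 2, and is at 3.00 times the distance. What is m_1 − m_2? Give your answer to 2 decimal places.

L_1/L_2 = (16.0)²(1.50)⁴ = 1296.
F_1/F_2 = (L_1/L_2)/(d_1/d_2)² = 1296/9.000 = 144.0.
m_1 − m_2 = −2.5 log₁₀(144.0) = -5.40.

-5.40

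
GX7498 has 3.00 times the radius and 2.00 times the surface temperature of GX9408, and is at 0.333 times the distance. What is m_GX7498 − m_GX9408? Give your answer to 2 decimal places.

-7.78

L_GX7498/L_GX9408 = (3.00)²(2.00)⁴ = 144.0.
F_GX7498/F_GX9408 = (L_GX7498/L_GX9408)/(d_GX7498/d_GX9408)² = 144.0/0.1109 = 1299.
m_GX7498 − m_GX9408 = −2.5 log₁₀(1299) = -7.78.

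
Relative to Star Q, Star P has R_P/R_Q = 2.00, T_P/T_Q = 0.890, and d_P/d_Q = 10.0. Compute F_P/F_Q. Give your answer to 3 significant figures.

L_P/L_Q = (R_P/R_Q)²(T_P/T_Q)⁴ = (2.00)² × (0.890)⁴ = 2.510.
F_P/F_Q = (L_P/L_Q)/(d_P/d_Q)² = 2.510 / (10.0)² = 0.02510.

0.0251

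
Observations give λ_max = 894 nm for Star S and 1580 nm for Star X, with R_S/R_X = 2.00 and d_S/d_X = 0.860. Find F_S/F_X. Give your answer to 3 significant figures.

Wien's law: T_S/T_X = λ_X/λ_S = 1580/894 = 1.767.
L_S/L_X = (R_S/R_X)²(T_S/T_X)⁴ = (2.00)²(1.767)⁴ = 39.02.
F_S/F_X = (L_S/L_X)/(d_S/d_X)² = 39.02/(0.860)² = 52.76.

52.8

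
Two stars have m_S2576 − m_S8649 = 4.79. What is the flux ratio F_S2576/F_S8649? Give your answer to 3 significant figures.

0.0121

F_S2576/F_S8649 = 10^(−(m_S2576 − m_S8649)/2.5) = 10^(-4.79/2.5) = 10^-1.916 = 0.01213.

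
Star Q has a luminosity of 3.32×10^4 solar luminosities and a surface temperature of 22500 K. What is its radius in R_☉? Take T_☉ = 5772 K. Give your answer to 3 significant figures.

R/R_☉ = √(L/L_☉) / (T/T_☉)² = √(3.32×10^4) / (3.898)²
       = 182.2 / 15.20 = 11.99.

12.0 R_☉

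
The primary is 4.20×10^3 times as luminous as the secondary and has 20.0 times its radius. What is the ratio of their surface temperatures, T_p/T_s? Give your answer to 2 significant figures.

1.8

L ∝ R²T⁴ gives T ∝ (L/R²)^(1/4), so
T_p/T_s = (4.20×10^3 / 20.0²)^(1/4) = (10.50)^(1/4) = 1.800.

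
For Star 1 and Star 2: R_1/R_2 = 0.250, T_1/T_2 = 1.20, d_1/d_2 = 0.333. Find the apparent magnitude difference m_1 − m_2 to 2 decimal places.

L_1/L_2 = (0.250)²(1.20)⁴ = 0.1296.
F_1/F_2 = (L_1/L_2)/(d_1/d_2)² = 0.1296/0.1109 = 1.169.
m_1 − m_2 = −2.5 log₁₀(1.169) = -0.17.

-0.17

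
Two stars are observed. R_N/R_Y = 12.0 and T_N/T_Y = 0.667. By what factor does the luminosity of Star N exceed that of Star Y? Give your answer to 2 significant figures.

29

From the Stefan–Boltzmann law, L ∝ R²T⁴, so
L_N/L_Y = (R_N/R_Y)² (T_N/T_Y)⁴ = (12.0)² × (0.667)⁴ = 144.0 × 0.1979 = 28.50.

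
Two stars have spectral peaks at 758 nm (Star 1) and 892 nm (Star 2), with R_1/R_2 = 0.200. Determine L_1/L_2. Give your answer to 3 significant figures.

0.0767

Wien's law gives T ∝ 1/λ_max, so T_1/T_2 = λ_2/λ_1 = 892/758 = 1.177.
Then L ∝ R²T⁴ gives L_1/L_2 = (0.200)² × (1.177)⁴ = 0.04000 × 1.918 = 0.07671.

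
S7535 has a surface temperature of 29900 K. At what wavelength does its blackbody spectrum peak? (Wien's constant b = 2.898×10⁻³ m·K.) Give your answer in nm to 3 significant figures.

λ_max = b/T = 2.898×10⁻³ / 29900 = 9.69×10^-8 m = 96.92 nm.

96.9 nm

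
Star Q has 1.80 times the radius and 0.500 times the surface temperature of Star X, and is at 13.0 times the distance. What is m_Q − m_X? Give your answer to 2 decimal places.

L_Q/L_X = (1.80)²(0.500)⁴ = 0.2025.
F_Q/F_X = (L_Q/L_X)/(d_Q/d_X)² = 0.2025/169.0 = 0.001198.
m_Q − m_X = −2.5 log₁₀(0.001198) = 7.30.

7.30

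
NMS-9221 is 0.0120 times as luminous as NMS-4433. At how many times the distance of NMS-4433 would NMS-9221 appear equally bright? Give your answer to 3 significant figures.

Equal flux requires L_NMS-9221/d_NMS-9221² = L_NMS-4433/d_NMS-4433², so d_NMS-9221/d_NMS-4433 = √(L_NMS-9221/L_NMS-4433)
= √(0.0120) = 0.1095.

0.110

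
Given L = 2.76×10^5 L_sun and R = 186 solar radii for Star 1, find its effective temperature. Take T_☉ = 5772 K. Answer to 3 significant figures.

T/T_☉ = (L/L_☉)^(1/4) / (R/R_☉)^(1/2)
T = 5772 × (2.76×10^5)^(1/4) / √(186) = 5772 × 22.92 / 13.64 = 9701 K.

9.70×10^3 K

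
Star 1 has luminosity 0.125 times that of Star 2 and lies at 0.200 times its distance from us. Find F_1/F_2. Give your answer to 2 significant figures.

3.1

F = L/(4πd²), so F_1/F_2 = (L_1/L_2) / (d_1/d_2)²
= 0.125 / (0.200)² = 0.125 / 0.04000 = 3.125.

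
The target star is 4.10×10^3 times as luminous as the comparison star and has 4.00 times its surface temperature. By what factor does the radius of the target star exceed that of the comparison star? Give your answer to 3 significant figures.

4.00

L ∝ R²T⁴ gives R ∝ √L / T², so
R_t/R_c = √(4.10×10^3) / (4.00)² = 64.03 / 16.00 = 4.002.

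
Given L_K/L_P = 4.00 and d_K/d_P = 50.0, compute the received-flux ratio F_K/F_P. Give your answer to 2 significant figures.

0.0016

F = L/(4πd²), so F_K/F_P = (L_K/L_P) / (d_K/d_P)²
= 4.00 / (50.0)² = 4.00 / 2500 = 0.001600.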